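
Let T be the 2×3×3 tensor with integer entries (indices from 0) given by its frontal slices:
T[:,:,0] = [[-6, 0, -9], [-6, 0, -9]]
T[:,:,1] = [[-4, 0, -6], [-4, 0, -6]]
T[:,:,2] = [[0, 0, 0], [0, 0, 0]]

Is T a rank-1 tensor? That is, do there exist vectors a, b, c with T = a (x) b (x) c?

If T = a (x) b (x) c then every fibre of T is a multiple of the corresponding factor, so read the factors off the fibres through the nonzero entry T[0,0,0] = -6.
The mode-1 fibre T[:,0,0] = [-6, -6] gives a = [1, 1] (primitive direction); the mode-2 fibre T[0,:,0] = [-6, 0, -9] gives b = [2, 0, 3]; then c[k] = T[0,0,k] / (a[0]·b[0]) = [-6, -4, 0] / 2 = [-3, -2, 0].
Expanding [1, 1] (x) [2, 0, 3] (x) [-3, -2, 0] reproduces all 18 entries of T, so T = [1, 1] (x) [2, 0, 3] (x) [-3, -2, 0] and rank(T) ≤ 1.
Equivalently every frontal slice T[:,:,k] is c[k] times the rank-1 matrix [1, 1] (x) [2, 0, 3]. So T has rank 1 (it is nonzero).

Yes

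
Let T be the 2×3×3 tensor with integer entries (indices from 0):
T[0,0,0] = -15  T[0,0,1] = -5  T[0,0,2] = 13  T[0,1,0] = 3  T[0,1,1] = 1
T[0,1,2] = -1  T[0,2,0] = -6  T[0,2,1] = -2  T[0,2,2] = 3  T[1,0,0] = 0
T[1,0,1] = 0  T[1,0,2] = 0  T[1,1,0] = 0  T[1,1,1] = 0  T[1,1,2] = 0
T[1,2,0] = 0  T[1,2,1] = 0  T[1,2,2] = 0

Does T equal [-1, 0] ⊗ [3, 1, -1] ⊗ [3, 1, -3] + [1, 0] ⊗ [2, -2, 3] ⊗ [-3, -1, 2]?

Yes

Reconstruct entrywise from the claimed factors. For example, T[1,1,0] = 0 and Σₗ aₗ[1]bₗ[1]cₗ[0] = (0)·(1)·(3) + (0)·(-2)·(-3) = 0; checking all 18 entries, every one matches. The claim holds.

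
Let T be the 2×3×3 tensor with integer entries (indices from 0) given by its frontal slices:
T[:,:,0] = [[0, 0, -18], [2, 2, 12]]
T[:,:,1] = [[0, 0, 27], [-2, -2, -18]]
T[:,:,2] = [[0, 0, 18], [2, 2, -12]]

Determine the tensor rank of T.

Lower bound: the mode-3 unfolding of T (rows indexed by k, columns by (i,j) = (0,0), (0,1), (0,2), (1,0), (1,1), (1,2)) is [[0, 0, -18, 2, 2, 12], [0, 0, 27, -2, -2, -18], [0, 0, 18, 2, 2, -12]].
There the 2×2 minor on rows k ∈ {0, 1}, columns (i,j) ∈ {(0,2), (1,0)} is det [[-18, 2], [27, -2]] = -18 ≠ 0, so this unfolding has rank ≥ 2; CP rank is at least every unfolding rank, so rank(T) ≥ 2. (Flattening ranks never certify an upper bound on CP rank; for that we must actually write T with 2 rank-1 terms.)
Upper bound — finding two terms. Write S_k = T[:,:,k] for the frontal slices: S₀ = [[0, 0, -18], [2, 2, 12]], S₁ = [[0, 0, 27], [-2, -2, -18]], S₂ = [[0, 0, 18], [2, 2, -12]].
If T = a₁ ⊗ b₁ ⊗ c₁ + a₂ ⊗ b₂ ⊗ c₂ then each S_k = c₁[k]·a₁b₁ᵀ + c₂[k]·a₂b₂ᵀ. S₀ and S₁ are linearly independent, so a₁b₁ᵀ and a₂b₂ᵀ must span the same plane of matrices: they are the rank-1 matrices of the form x·S₀ + y·S₁.
The 2×2 minor of x·S₀ + y·S₁ on rows {0,1}, columns {0,2} is 36·x² − 90·xy + 54·y² = 18·(2·x − 3·y)(x − y), vanishing at (x:y) = (3:2) and (1:1).
M₁ = 3·S₀ + 2·S₁ = [[0, 0, 0], [2, 2, 0]] = 2·[0, 1][1, 1, 0]ᵀ and M₂ = S₀ + S₁ = [[0, 0, 9], [0, 0, -6]] = 3·[3, -2][0, 0, 1]ᵀ, so take a₁ = [0, 1], b₁ = [1, 1, 0], a₂ = [3, -2], b₂ = [0, 0, 1].
Each slice is an integer combination of E₁ = a₁b₁ᵀ and E₂ = a₂b₂ᵀ: S₀ = 2·E₁ − 6·E₂, S₁ = −2·E₁ + 9·E₂, S₂ = 2·E₁ + 6·E₂; reading off coefficients, c₁ = [2, -2, 2] and c₂ = [-6, 9, 6].
Hence T = [0, 1] ⊗ [1, 1, 0] ⊗ [2, -2, 2] + [3, -2] ⊗ [0, 0, 1] ⊗ [-6, 9, 6], so rank(T) ≤ 2.
These bounds meet, so rank(T) = 2.

2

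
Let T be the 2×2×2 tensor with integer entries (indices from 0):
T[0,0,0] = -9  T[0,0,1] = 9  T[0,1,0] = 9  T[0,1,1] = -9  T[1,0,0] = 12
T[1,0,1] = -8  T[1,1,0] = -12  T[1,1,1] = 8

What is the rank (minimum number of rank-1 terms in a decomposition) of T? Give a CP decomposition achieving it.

rank(T) = 2

Lower bound: the mode-1 unfolding of T (rows indexed by i, columns by (j,k) = (0,0), (0,1), (1,0), (1,1)) is [[-9, 9, 9, -9], [12, -8, -12, 8]].
There the 2×2 minor on rows i ∈ {0, 1}, columns (j,k) ∈ {(0,0), (0,1)} is det [[-9, 9], [12, -8]] = -36 ≠ 0, so this unfolding has rank ≥ 2; CP rank is at least every unfolding rank, so rank(T) ≥ 2. (This is only a lower bound: in general the CP rank may exceed every unfolding rank, so we still need to exhibit 2 rank-1 terms summing to T.)
Upper bound — finding two terms. Every mode-2 slice of T is a multiple of one matrix: T[:,j,:] = b[j]·M with b = [1, -1] and M = [[-9, 9], [12, -8]] (rows indexed by i, columns by k). So it suffices to write M as a sum of two rank-1 matrices.
Splitting M by its rows (i = 0, 1), M = [1, 0][-9, 9]ᵀ + [0, 1][12, -8]ᵀ.
Hence T = [1, 0] (x) [1, -1] (x) [-9, 9] + [0, 1] (x) [1, -1] (x) [12, -8], so rank(T) ≤ 2.
These bounds meet, so rank(T) = 2.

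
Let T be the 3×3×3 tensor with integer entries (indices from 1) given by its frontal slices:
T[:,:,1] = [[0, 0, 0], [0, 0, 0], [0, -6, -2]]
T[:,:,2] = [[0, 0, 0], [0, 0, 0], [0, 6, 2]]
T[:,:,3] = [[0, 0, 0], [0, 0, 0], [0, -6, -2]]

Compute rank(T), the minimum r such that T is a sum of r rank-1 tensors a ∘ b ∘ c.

1

Lower bound: T ≠ 0 (e.g. T[3,2,1] = -6), so rank(T) ≥ 1.
Upper bound: if T = a ∘ b ∘ c then every fibre of T is a multiple of the corresponding factor, so read the factors off the fibres through the nonzero entry T[3,2,1] = -6.
The mode-1 fibre T[:,2,1] = [0, 0, -6] gives a = [0, 0, 1] (primitive direction); the mode-2 fibre T[3,:,1] = [0, -6, -2] gives b = [0, 3, 1]; then c[k] = T[3,2,k] / (a[3]·b[2]) = [-6, 6, -6] / 3 = [-2, 2, -2].
Expanding [0, 0, 1] ∘ [0, 3, 1] ∘ [-2, 2, -2] reproduces all 27 entries of T, so T = [0, 0, 1] ∘ [0, 3, 1] ∘ [-2, 2, -2] and rank(T) ≤ 1.
These bounds meet, so rank(T) = 1.
Check entry T[1,3,2] = 0: (0)·(1)·(2) = 0.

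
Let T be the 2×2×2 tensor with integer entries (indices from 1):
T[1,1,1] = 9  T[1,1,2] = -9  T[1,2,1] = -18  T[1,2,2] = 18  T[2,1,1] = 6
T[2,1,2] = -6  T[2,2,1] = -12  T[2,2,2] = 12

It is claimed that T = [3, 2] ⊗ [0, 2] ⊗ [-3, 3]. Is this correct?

No

Reconstruct entry (1,1,1) from the claimed factors: Σₗ aₗ[1]bₗ[1]cₗ[1] = (3)·(0)·(-3) = 0, but T[1,1,1] = 9. The claim is false.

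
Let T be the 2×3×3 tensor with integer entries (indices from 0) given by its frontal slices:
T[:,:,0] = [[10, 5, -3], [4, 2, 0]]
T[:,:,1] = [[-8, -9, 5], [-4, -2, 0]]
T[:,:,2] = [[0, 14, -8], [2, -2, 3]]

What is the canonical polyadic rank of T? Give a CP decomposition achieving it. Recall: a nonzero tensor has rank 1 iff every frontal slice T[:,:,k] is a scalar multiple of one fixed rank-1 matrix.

Lower bound: the mode-3 unfolding of T (rows indexed by k, columns by (i,j) = (0,0), (0,1), (0,2), (1,0), (1,1), (1,2)) is [[10, 5, -3, 4, 2, 0], [-8, -9, 5, -4, -2, 0], [0, 14, -8, 2, -2, 3]].
There the 3×3 minor on rows k ∈ {0, 1, 2}, columns (i,j) ∈ {(0,0), (0,1), (0,2)} is det [[10, 5, -3], [-8, -9, 5], [0, 14, -8]] = 36 ≠ 0, so this unfolding has rank ≥ 3; CP rank is at least every unfolding rank, so rank(T) ≥ 3. (This is only a lower bound: in general the CP rank may exceed every unfolding rank, so we still need to exhibit 3 rank-1 terms summing to T.)
Upper bound: T is a sum of 3 rank-1 terms, T = [1, -2] ⊗ [0, 1, -1] ⊗ [1, -1, 2] + [1, 0] ⊗ [1, -2, 1] ⊗ [2, 0, -4] + [2, 1] ⊗ [2, 2, -1] ⊗ [2, -2, 1] (written with every a and b primitive with positive leading entry and the scale carried by c; CP decompositions are not unique, and this one is verified by expanding entrywise), so rank(T) ≤ 3.
These bounds meet, so rank(T) = 3.

rank(T) = 3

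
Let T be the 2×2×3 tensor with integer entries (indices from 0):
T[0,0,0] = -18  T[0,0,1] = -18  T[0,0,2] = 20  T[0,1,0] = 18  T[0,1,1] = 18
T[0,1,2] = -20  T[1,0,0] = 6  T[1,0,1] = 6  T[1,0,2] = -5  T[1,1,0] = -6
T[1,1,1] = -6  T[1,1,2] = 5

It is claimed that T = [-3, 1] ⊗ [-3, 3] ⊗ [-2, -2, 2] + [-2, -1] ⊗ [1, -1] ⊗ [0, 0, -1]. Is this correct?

Reconstruct entrywise from the claimed factors. For example, T[0,1,1] = 18 and Σₗ aₗ[0]bₗ[1]cₗ[1] = (-3)·(3)·(-2) + (-2)·(-1)·(0) = 18; checking all 12 entries, every one matches. The claim holds.

Yes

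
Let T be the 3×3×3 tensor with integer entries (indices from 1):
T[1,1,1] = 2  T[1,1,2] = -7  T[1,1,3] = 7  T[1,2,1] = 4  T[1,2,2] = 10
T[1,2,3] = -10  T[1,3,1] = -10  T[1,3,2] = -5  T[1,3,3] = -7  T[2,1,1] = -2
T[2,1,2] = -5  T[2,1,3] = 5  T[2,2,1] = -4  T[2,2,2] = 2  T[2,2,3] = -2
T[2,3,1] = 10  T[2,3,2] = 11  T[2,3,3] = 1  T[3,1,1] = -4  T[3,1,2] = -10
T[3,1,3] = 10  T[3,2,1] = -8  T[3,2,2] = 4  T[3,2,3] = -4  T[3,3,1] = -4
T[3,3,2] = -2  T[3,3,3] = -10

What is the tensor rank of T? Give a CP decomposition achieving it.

Lower bound: the mode-2 unfolding of T (rows indexed by j, columns by (i,k) = (1,1), (1,2), (1,3), (2,1), (2,2), (2,3), (3,1), (3,2), (3,3)) is [[2, -7, 7, -2, -5, 5, -4, -10, 10], [4, 10, -10, -4, 2, -2, -8, 4, -4], [-10, -5, -7, 10, 11, 1, -4, -2, -10]].
There the 3×3 minor on rows j ∈ {1, 2, 3}, columns (i,k) ∈ {(1,1), (1,2), (1,3)} is det [[2, -7, 7], [4, 10, -10], [-10, -5, -7]] = -576 ≠ 0, so this unfolding has rank ≥ 3; CP rank is at least every unfolding rank, so rank(T) ≥ 3. (This is only a lower bound: in general the CP rank may exceed every unfolding rank, so we still need to exhibit 3 rank-1 terms summing to T.)
Upper bound: T is a sum of 3 rank-1 terms, T = (1, -1, -2) ⊗ (1, 2, -1) ⊗ (2, 1, -1) + (1, -1, 1) ⊗ (0, 0, 1) ⊗ (-8, -8, -4) + (2, 1, 2) ⊗ (2, -2, -1) ⊗ (0, -2, 2) (written with every a and b primitive with positive leading entry and the scale carried by c; CP decompositions are not unique, and this one is verified by expanding entrywise), so rank(T) ≤ 3.
These bounds meet, so rank(T) = 3.

rank(T) = 3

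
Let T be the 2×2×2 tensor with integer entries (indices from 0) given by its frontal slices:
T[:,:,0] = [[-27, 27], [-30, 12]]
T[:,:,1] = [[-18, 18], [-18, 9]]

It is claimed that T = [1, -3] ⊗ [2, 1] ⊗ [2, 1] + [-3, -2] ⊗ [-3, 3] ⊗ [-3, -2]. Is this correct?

Reconstruct entry (0,0,0) from the claimed factors: Σₗ aₗ[0]bₗ[0]cₗ[0] = (1)·(2)·(2) + (-3)·(-3)·(-3) = -23, but T[0,0,0] = -27. The claim is false.

No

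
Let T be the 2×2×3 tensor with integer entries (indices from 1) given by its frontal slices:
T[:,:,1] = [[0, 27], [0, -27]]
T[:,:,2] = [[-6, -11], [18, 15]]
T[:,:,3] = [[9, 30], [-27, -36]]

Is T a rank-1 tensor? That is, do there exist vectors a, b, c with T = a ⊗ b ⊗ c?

The mode-3 unfolding of T (rows indexed by k, columns by (i,j) = (1,1), (1,2), (2,1), (2,2)) is [[0, 27, 0, -27], [-6, -11, 18, 15], [9, 30, -27, -36]].
There the 2×2 minor on rows k ∈ {1, 2}, columns (i,j) ∈ {(1,1), (1,2)} is det [[0, 27], [-6, -11]] = 162 ≠ 0, so this unfolding has rank ≥ 2; CP rank is at least every unfolding rank, so rank(T) ≥ 2.
In particular rank(T) ≥ 2 > 1, so T is not rank-1.

No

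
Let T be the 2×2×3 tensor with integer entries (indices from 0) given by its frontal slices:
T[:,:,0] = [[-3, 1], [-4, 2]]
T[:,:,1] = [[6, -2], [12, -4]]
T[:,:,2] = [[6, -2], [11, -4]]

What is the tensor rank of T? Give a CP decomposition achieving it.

Lower bound: in the mode-3 unfolding of T (rows indexed by k, columns by (i,j)) the 2×2 minor on rows k ∈ {0, 1}, columns (i,j) ∈ {(0,0), (1,0)} is det [[-3, -4], [6, 12]] = -12 ≠ 0, so that unfolding has rank ≥ 2 and hence rank(T) ≥ 2 (CP rank is at least every unfolding rank, though it can be larger).
Upper bound: with S_k = T[:,:,k], the two rank-1 terms a₁b₁ᵀ, a₂b₂ᵀ are the rank-1 members of the pencil x·S₀ + y·S₁.
det(x·S₀ + y·S₁) is −2·x² + 4·xy = (-2)·(x − 2·y)(x), vanishing at (x:y) = (2:1) and (0:1).
M₁ = 2·S₀ + S₁ = [[0, 0], [4, 0]] = 4·(0, 1)(1, 0)ᵀ and M₂ = S₁ = [[6, -2], [12, -4]] = 2·(1, 2)(3, -1)ᵀ, so take a₁ = (0, 1), b₁ = (1, 0), a₂ = (1, 2), b₂ = (3, -1).
Each slice is an integer combination of E₁ = a₁b₁ᵀ and E₂ = a₂b₂ᵀ: S₀ = 2·E₁ − E₂, S₁ = 2·E₂, S₂ = −E₁ + 2·E₂; reading off coefficients, c₁ = (2, 0, -1) and c₂ = (-1, 2, 2).
Hence T = (0, 1) ⊗ (1, 0) ⊗ (2, 0, -1) + (1, 2) ⊗ (3, -1) ⊗ (-1, 2, 2), so rank(T) ≤ 2.
These bounds meet, so rank(T) = 2.

rank(T) = 2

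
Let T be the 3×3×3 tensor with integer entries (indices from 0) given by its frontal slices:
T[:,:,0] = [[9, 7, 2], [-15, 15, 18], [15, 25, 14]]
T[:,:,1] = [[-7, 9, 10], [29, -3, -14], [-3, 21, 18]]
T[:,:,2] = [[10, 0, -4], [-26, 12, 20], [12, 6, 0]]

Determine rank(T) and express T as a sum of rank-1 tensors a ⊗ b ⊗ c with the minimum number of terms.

Lower bound: the mode-1 unfolding of T (rows indexed by i, columns by (j,k) = (0,0), (0,1), (0,2), (1,0), (1,1), (1,2), (2,0), (2,1), (2,2)) is [[9, -7, 10, 7, 9, 0, 2, 10, -4], [-15, 29, -26, 15, -3, 12, 18, -14, 20], [15, -3, 12, 25, 21, 6, 14, 18, 0]].
There the 2×2 minor on rows i ∈ {0, 1}, columns (j,k) ∈ {(0,0), (0,1)} is det [[9, -7], [-15, 29]] = 156 ≠ 0, so this unfolding has rank ≥ 2; CP rank is at least every unfolding rank, so rank(T) ≥ 2. (This is only a lower bound: in general the CP rank may exceed every unfolding rank, so we still need to exhibit 2 rank-1 terms summing to T.)
Upper bound — finding two terms. Write S_k = T[:,:,k] for the frontal slices: S₀ = [[9, 7, 2], [-15, 15, 18], [15, 25, 14]], S₁ = [[-7, 9, 10], [29, -3, -14], [-3, 21, 18]], S₂ = [[10, 0, -4], [-26, 12, 20], [12, 6, 0]].
If T = a₁ ⊗ b₁ ⊗ c₁ + a₂ ⊗ b₂ ⊗ c₂ then each S_k = c₁[k]·a₁b₁ᵀ + c₂[k]·a₂b₂ᵀ. S₀ and S₁ are linearly independent, so a₁b₁ᵀ and a₂b₂ᵀ must span the same plane of matrices: they are the rank-1 matrices of the form x·S₀ + y·S₁.
The 2×2 minor of x·S₀ + y·S₁ on rows {0,1}, columns {0,1} is 240·x² − 200·xy − 240·y² = 40·(2·x − 3·y)(3·x + 2·y), vanishing at (x:y) = (3:2) and (2:-3).
M₁ = 3·S₀ + 2·S₁ = [[13, 39, 26], [13, 39, 26], [39, 117, 78]] = 13·(1, 1, 3)(1, 3, 2)ᵀ and M₂ = 2·S₀ − 3·S₁ = [[39, -13, -26], [-117, 39, 78], [39, -13, -26]] = 13·(1, -3, 1)(3, -1, -2)ᵀ, so take a₁ = (1, 1, 3), b₁ = (1, 3, 2), a₂ = (1, -3, 1), b₂ = (3, -1, -2).
Each slice is an integer combination of E₁ = a₁b₁ᵀ and E₂ = a₂b₂ᵀ: S₀ = 3·E₁ + 2·E₂, S₁ = 2·E₁ − 3·E₂, S₂ = E₁ + 3·E₂; reading off coefficients, c₁ = (3, 2, 1) and c₂ = (2, -3, 3).
Hence T = (1, 1, 3) ⊗ (1, 3, 2) ⊗ (3, 2, 1) + (1, -3, 1) ⊗ (3, -1, -2) ⊗ (2, -3, 3), so rank(T) ≤ 2.
These bounds meet, so rank(T) = 2.

rank(T) = 2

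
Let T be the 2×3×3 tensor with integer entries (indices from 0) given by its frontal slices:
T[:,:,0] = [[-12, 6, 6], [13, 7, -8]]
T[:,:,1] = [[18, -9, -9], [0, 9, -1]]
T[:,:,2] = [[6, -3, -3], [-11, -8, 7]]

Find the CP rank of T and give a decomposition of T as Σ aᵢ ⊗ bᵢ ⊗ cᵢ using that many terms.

Lower bound: the mode-2 unfolding of T (rows indexed by j, columns by (i,k) = (0,0), (0,1), (0,2), (1,0), (1,1), (1,2)) is [[-12, 18, 6, 13, 0, -11], [6, -9, -3, 7, 9, -8], [6, -9, -3, -8, -1, 7]].
There the 2×2 minor on rows j ∈ {0, 1}, columns (i,k) ∈ {(0,0), (1,0)} is det [[-12, 13], [6, 7]] = -162 ≠ 0, so this unfolding has rank ≥ 2; CP rank is at least every unfolding rank, so rank(T) ≥ 2. (Flattening ranks never certify an upper bound on CP rank; for that we must actually write T with 2 rank-1 terms.)
Upper bound — finding two terms. Write S_k = T[:,:,k] for the frontal slices: S₀ = [[-12, 6, 6], [13, 7, -8]], S₁ = [[18, -9, -9], [0, 9, -1]], S₂ = [[6, -3, -3], [-11, -8, 7]].
If T = a₁ ⊗ b₁ ⊗ c₁ + a₂ ⊗ b₂ ⊗ c₂ then each S_k = c₁[k]·a₁b₁ᵀ + c₂[k]·a₂b₂ᵀ. S₀ and S₁ are linearly independent, so a₁b₁ᵀ and a₂b₂ᵀ must span the same plane of matrices: they are the rank-1 matrices of the form x·S₀ + y·S₁.
The 2×2 minor of x·S₀ + y·S₁ on rows {0,1}, columns {0,1} is −162·x² + 135·xy + 162·y² = (-27)·(2·x − 3·y)(3·x + 2·y), vanishing at (x:y) = (3:2) and (2:-3).
M₁ = 3·S₀ + 2·S₁ = [[0, 0, 0], [39, 39, -26]] = 13·[0, 1][3, 3, -2]ᵀ and M₂ = 2·S₀ − 3·S₁ = [[-78, 39, 39], [26, -13, -13]] = (-13)·[3, -1][2, -1, -1]ᵀ, so take a₁ = [0, 1], b₁ = [3, 3, -2], a₂ = [3, -1], b₂ = [2, -1, -1].
Each slice is an integer combination of E₁ = a₁b₁ᵀ and E₂ = a₂b₂ᵀ: S₀ = 3·E₁ − 2·E₂, S₁ = 2·E₁ + 3·E₂, S₂ = −3·E₁ + E₂; reading off coefficients, c₁ = [3, 2, -3] and c₂ = [-2, 3, 1].
Hence T = [0, 1] ⊗ [3, 3, -2] ⊗ [3, 2, -3] + [3, -1] ⊗ [2, -1, -1] ⊗ [-2, 3, 1], so rank(T) ≤ 2.
These bounds meet, so rank(T) = 2.

rank(T) = 2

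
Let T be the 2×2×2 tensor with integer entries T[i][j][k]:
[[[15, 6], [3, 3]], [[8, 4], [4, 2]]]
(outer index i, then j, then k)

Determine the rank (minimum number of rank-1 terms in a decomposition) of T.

2

Lower bound: in the mode-3 unfolding of T (rows indexed by k, columns by (i,j)) the 2×2 minor on rows k ∈ {0, 1}, columns (i,j) ∈ {(0,0), (0,1)} is det [[15, 3], [6, 3]] = 27 ≠ 0, so that unfolding has rank ≥ 2 and hence rank(T) ≥ 2 (CP rank is at least every unfolding rank, though it can be larger).
Upper bound: with S_k = T[:,:,k], the two rank-1 terms a₁b₁ᵀ, a₂b₂ᵀ are the rank-1 members of the pencil x·S₀ + y·S₁.
det(x·S₀ + y·S₁) is 36·x² + 18·xy = 18·(2·x + y)(x), vanishing at (x:y) = (1:-2) and (0:1).
M₁ = S₀ − 2·S₁ = [[3, -3], [0, 0]] = 3·(1, 0)(1, -1)ᵀ and M₂ = S₁ = [[6, 3], [4, 2]] = (3, 2)(2, 1)ᵀ, so take a₁ = (1, 0), b₁ = (1, -1), a₂ = (3, 2), b₂ = (2, 1).
Each slice is an integer combination of E₁ = a₁b₁ᵀ and E₂ = a₂b₂ᵀ: S₀ = 3·E₁ + 2·E₂, S₁ = E₂; reading off coefficients, c₁ = (3, 0) and c₂ = (2, 1).
Hence T = (1, 0) ⊗ (1, -1) ⊗ (3, 0) + (3, 2) ⊗ (2, 1) ⊗ (2, 1), so rank(T) ≤ 2.
These bounds meet, so rank(T) = 2.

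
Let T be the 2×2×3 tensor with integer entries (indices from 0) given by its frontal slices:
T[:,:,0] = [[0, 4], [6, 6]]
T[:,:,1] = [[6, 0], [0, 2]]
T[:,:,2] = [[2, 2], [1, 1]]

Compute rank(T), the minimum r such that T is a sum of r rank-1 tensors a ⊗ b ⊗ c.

Lower bound: the mode-3 unfolding of T (rows indexed by k, columns by (i,j) = (0,0), (0,1), (1,0), (1,1)) is [[0, 4, 6, 6], [6, 0, 0, 2], [2, 2, 1, 1]].
There the 3×3 minor on rows k ∈ {0, 1, 2}, columns (i,j) ∈ {(0,0), (0,1), (1,0)} is det [[0, 4, 6], [6, 0, 0], [2, 2, 1]] = 48 ≠ 0, so this unfolding has rank ≥ 3; CP rank is at least every unfolding rank, so rank(T) ≥ 3. (This is only a lower bound: in general the CP rank may exceed every unfolding rank, so we still need to exhibit 3 rank-1 terms summing to T.)
Upper bound: T is a sum of 3 rank-1 terms, T = [1, -1] ⊗ [1, 2] ⊗ [-4, 2, 0] + [2, -1] ⊗ [0, 1] ⊗ [4, -4, 0] + [2, 1] ⊗ [1, 1] ⊗ [2, 2, 1] (written with every a and b primitive with positive leading entry and the scale carried by c; CP decompositions are not unique, and this one is verified by expanding entrywise), so rank(T) ≤ 3.
These bounds meet, so rank(T) = 3.

3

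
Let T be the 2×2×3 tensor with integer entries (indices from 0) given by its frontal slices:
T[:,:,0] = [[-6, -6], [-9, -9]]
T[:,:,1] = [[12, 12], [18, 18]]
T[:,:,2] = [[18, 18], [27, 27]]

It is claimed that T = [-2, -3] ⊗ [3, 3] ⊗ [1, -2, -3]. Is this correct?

Reconstruct entrywise from the claimed factors. For example, T[1,1,1] = 18 and Σₗ aₗ[1]bₗ[1]cₗ[1] = (-3)·(3)·(-2) = 18; checking all 12 entries, every one matches. The claim holds.

Yes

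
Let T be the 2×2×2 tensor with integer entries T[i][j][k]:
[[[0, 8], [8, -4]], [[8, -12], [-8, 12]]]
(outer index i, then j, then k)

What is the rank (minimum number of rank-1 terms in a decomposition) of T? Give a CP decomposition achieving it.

rank(T) = 2

Lower bound: the mode-2 unfolding of T (rows indexed by j, columns by (i,k) = (0,0), (0,1), (1,0), (1,1)) is [[0, 8, 8, -12], [8, -4, -8, 12]].
There the 2×2 minor on rows j ∈ {0, 1}, columns (i,k) ∈ {(0,0), (0,1)} is det [[0, 8], [8, -4]] = -64 ≠ 0, so this unfolding has rank ≥ 2; CP rank is at least every unfolding rank, so rank(T) ≥ 2. (This is only a lower bound: in general the CP rank may exceed every unfolding rank, so we still need to exhibit 2 rank-1 terms summing to T.)
Upper bound — finding two terms. Write S_k = T[:,:,k] for the frontal slices: S₀ = [[0, 8], [8, -8]], S₁ = [[8, -4], [-12, 12]].
If T = a₁ ⊗ b₁ ⊗ c₁ + a₂ ⊗ b₂ ⊗ c₂ then each S_k = c₁[k]·a₁b₁ᵀ + c₂[k]·a₂b₂ᵀ. S₀ and S₁ are linearly independent, so a₁b₁ᵀ and a₂b₂ᵀ must span the same plane of matrices: they are the rank-1 matrices of the form x·S₀ + y·S₁.
det(x·S₀ + y·S₁) is −64·x² + 64·xy + 48·y² = (-16)·(2·x − 3·y)(2·x + y), vanishing at (x:y) = (3:2) and (1:-2).
M₁ = 3·S₀ + 2·S₁ = [[16, 16], [0, 0]] = 16·[1, 0][1, 1]ᵀ and M₂ = S₀ − 2·S₁ = [[-16, 16], [32, -32]] = (-16)·[1, -2][1, -1]ᵀ, so take a₁ = [1, 0], b₁ = [1, 1], a₂ = [1, -2], b₂ = [1, -1].
Each slice is an integer combination of E₁ = a₁b₁ᵀ and E₂ = a₂b₂ᵀ: S₀ = 4·E₁ − 4·E₂, S₁ = 2·E₁ + 6·E₂; reading off coefficients, c₁ = [4, 2] and c₂ = [-4, 6].
Hence T = [1, 0] ⊗ [1, 1] ⊗ [4, 2] + [1, -2] ⊗ [1, -1] ⊗ [-4, 6], so rank(T) ≤ 2.
These bounds meet, so rank(T) = 2.
Check entry T[1,0,0] = 8: (0)·(1)·(4) + (-2)·(1)·(-4) = 8.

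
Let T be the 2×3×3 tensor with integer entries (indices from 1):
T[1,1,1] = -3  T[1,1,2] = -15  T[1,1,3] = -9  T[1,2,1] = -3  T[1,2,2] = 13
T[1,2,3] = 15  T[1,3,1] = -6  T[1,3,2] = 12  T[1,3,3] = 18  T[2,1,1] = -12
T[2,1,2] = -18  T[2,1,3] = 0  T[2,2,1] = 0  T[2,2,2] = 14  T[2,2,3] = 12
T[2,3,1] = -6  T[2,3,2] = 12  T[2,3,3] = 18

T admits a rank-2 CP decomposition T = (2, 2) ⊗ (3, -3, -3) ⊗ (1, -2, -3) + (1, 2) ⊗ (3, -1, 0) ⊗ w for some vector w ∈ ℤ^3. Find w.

w = (-3, -1, 3)

Subtract the known terms from T to get the rank-1 residual R = (1, 2) ⊗ (3, -1, 0) ⊗ w, so R[i,j,k] = a[i]·b[j]·w[k]. Pick indices with nonzero a[1]·b[1] = (1)·(3) = 3. Only the fibre through (1,1,·) is needed: R[1,1,:] = T[1,1,:] − Σₗ aₗ[1]bₗ[1]cₗ = [-3, -15, -9] − (2)·(3)·(1, -2, -3) = [-9, -3, 9]. Then w[k] = R[1,1,k] / 3 for each k, giving w = [-9, -3, 9] / 3 = (-3, -1, 3).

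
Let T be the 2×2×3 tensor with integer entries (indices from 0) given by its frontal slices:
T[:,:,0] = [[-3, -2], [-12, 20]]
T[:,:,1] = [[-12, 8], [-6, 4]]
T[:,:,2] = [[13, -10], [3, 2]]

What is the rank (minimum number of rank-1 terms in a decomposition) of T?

Lower bound: in the mode-2 unfolding of T (rows indexed by j, columns by (i,k)) the 2×2 minor on rows j ∈ {0, 1}, columns (i,k) ∈ {(0,0), (0,1)} is det [[-3, -12], [-2, 8]] = -48 ≠ 0, so that unfolding has rank ≥ 2 and hence rank(T) ≥ 2 (CP rank is at least every unfolding rank, though it can be larger).
Upper bound: with S_k = T[:,:,k], the two rank-1 terms a₁b₁ᵀ, a₂b₂ᵀ are the rank-1 members of the pencil x·S₀ + y·S₁.
det(x·S₀ + y·S₁) is −84·x² − 168·xy = (-84)·(x + 2·y)(x), vanishing at (x:y) = (2:-1) and (0:1).
M₁ = 2·S₀ − S₁ = [[6, -12], [-18, 36]] = 6·[1, -3][1, -2]ᵀ and M₂ = S₁ = [[-12, 8], [-6, 4]] = (-2)·[2, 1][3, -2]ᵀ, so take a₁ = [1, -3], b₁ = [1, -2], a₂ = [2, 1], b₂ = [3, -2].
Each slice is an integer combination of E₁ = a₁b₁ᵀ and E₂ = a₂b₂ᵀ: S₀ = 3·E₁ − E₂, S₁ = −2·E₂, S₂ = E₁ + 2·E₂; reading off coefficients, c₁ = [3, 0, 1] and c₂ = [-1, -2, 2].
Hence T = [1, -3] ⊗ [1, -2] ⊗ [3, 0, 1] + [2, 1] ⊗ [3, -2] ⊗ [-1, -2, 2], so rank(T) ≤ 2.
These bounds meet, so rank(T) = 2.

2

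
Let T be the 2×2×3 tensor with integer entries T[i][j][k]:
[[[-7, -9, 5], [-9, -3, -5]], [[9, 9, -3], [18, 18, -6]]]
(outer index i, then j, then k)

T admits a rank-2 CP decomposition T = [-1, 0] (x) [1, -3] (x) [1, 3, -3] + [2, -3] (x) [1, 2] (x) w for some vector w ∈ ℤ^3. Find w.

w = [-3, -3, 1]

Subtract the known terms from T to get the rank-1 residual R = [2, -3] (x) [1, 2] (x) w, so R[i,j,k] = a[i]·b[j]·w[k]. Pick indices with nonzero a[0]·b[0] = (2)·(1) = 2. Only the fibre through (0,0,·) is needed: R[0,0,:] = T[0,0,:] − Σₗ aₗ[0]bₗ[0]cₗ = [-7, -9, 5] − (-1)·(1)·[1, 3, -3] = [-6, -6, 2]. Then w[k] = R[0,0,k] / 2 for each k, giving w = [-6, -6, 2] / 2 = [-3, -3, 1].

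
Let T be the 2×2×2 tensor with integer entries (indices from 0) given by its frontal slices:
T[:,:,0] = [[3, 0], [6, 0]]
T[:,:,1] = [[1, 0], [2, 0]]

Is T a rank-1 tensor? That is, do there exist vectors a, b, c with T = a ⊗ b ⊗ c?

Yes

If T = a ⊗ b ⊗ c then every fibre of T is a multiple of the corresponding factor, so read the factors off the fibres through the nonzero entry T[0,0,0] = 3.
The mode-1 fibre T[:,0,0] = [3, 6] gives a = [1, 2] (primitive direction); the mode-2 fibre T[0,:,0] = [3, 0] gives b = [1, 0]; then c[k] = T[0,0,k] / (a[0]·b[0]) = [3, 1] / 1 = [3, 1].
Expanding [1, 2] ⊗ [1, 0] ⊗ [3, 1] reproduces all 8 entries of T, so T = [1, 2] ⊗ [1, 0] ⊗ [3, 1] and rank(T) ≤ 1.
Equivalently every frontal slice T[:,:,k] is c[k] times the rank-1 matrix [1, 2] ⊗ [1, 0]. So T has rank 1 (it is nonzero).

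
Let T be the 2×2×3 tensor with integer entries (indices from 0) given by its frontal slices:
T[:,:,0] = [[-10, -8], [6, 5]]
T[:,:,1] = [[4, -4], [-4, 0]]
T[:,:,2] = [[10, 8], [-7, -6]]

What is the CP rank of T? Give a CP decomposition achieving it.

rank(T) = 3

Lower bound: in the mode-3 unfolding of T (rows indexed by k, columns by (i,j)) the 3×3 minor on rows k ∈ {0, 1, 2}, columns (i,j) ∈ {(0,0), (0,1), (1,0)} is det [[-10, -8, 6], [4, -4, -4], [10, 8, -7]] = -72 ≠ 0, so that unfolding has rank ≥ 3 and hence rank(T) ≥ 3 (CP rank is at least every unfolding rank, though it can be larger).
Upper bound: T is a sum of 3 rank-1 terms, T = [0, 1] ⊗ [1, 1] ⊗ [1, -2, -2] + [2, -1] ⊗ [1, 2] ⊗ [-1, -2, 1] + [2, -1] ⊗ [2, 1] ⊗ [-2, 2, 2] (written with every a and b primitive with positive leading entry and the scale carried by c; CP decompositions are not unique, and this one is verified by expanding entrywise), so rank(T) ≤ 3.
These bounds meet, so rank(T) = 3.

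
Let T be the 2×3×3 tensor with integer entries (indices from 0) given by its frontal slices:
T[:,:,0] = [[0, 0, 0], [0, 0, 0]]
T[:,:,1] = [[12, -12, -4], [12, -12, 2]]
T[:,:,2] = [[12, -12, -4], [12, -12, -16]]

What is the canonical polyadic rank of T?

2

Lower bound: in the mode-2 unfolding of T (rows indexed by j, columns by (i,k)) the 2×2 minor on rows j ∈ {0, 2}, columns (i,k) ∈ {(0,1), (1,1)} is det [[12, 12], [-4, 2]] = 72 ≠ 0, so that unfolding has rank ≥ 2 and hence rank(T) ≥ 2 (CP rank is at least every unfolding rank, though it can be larger).
Upper bound: with S_k = T[:,:,k], the two rank-1 terms a₁b₁ᵀ, a₂b₂ᵀ are the rank-1 members of the pencil x·S₁ + y·S₂.
The 2×2 minor of x·S₁ + y·S₂ on rows {0,1}, columns {0,2} is 72·x² − 72·xy − 144·y² = 72·(x − 2·y)(x + y), vanishing at (x:y) = (2:1) and (1:-1).
M₁ = 2·S₁ + S₂ = [[36, -36, -12], [36, -36, -12]] = 12·(1, 1)(3, -3, -1)ᵀ and M₂ = S₁ − S₂ = [[0, 0, 0], [0, 0, 18]] = 18·(0, 1)(0, 0, 1)ᵀ, so take a₁ = (1, 1), b₁ = (3, -3, -1), a₂ = (0, 1), b₂ = (0, 0, 1).
Each slice is an integer combination of E₁ = a₁b₁ᵀ and E₂ = a₂b₂ᵀ: S₀ = 0, S₁ = 4·E₁ + 6·E₂, S₂ = 4·E₁ − 12·E₂; reading off coefficients, c₁ = (0, 4, 4) and c₂ = (0, 6, -12).
Hence T = (1, 1) (x) (3, -3, -1) (x) (0, 4, 4) + (0, 1) (x) (0, 0, 1) (x) (0, 6, -12), so rank(T) ≤ 2.
These bounds meet, so rank(T) = 2.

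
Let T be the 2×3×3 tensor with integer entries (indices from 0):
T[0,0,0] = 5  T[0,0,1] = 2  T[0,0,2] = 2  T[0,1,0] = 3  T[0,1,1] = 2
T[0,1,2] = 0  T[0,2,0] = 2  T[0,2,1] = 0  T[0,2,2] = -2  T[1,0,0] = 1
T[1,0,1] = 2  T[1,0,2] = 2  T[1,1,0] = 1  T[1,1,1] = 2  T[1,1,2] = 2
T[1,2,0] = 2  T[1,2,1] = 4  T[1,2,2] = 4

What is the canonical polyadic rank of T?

3

Lower bound: the mode-3 unfolding of T (rows indexed by k, columns by (i,j) = (0,0), (0,1), (0,2), (1,0), (1,1), (1,2)) is [[5, 3, 2, 1, 1, 2], [2, 2, 0, 2, 2, 4], [2, 0, -2, 2, 2, 4]].
There the 3×3 minor on rows k ∈ {0, 1, 2}, columns (i,j) ∈ {(0,0), (0,1), (0,2)} is det [[5, 3, 2], [2, 2, 0], [2, 0, -2]] = -16 ≠ 0, so this unfolding has rank ≥ 3; CP rank is at least every unfolding rank, so rank(T) ≥ 3. (Flattening ranks never certify an upper bound on CP rank; for that we must actually write T with 3 rank-1 terms.)
Upper bound: T is a sum of 3 rank-1 terms, T = [1, -1] ⊗ [1, 1, 2] ⊗ [-1, -2, -2] + [1, 0] ⊗ [1, 0, 0] ⊗ [2, 0, 2] + [1, 0] ⊗ [1, 1, 1] ⊗ [4, 4, 2] (written with every a and b primitive with positive leading entry and the scale carried by c; CP decompositions are not unique, and this one is verified by expanding entrywise), so rank(T) ≤ 3.
These bounds meet, so rank(T) = 3.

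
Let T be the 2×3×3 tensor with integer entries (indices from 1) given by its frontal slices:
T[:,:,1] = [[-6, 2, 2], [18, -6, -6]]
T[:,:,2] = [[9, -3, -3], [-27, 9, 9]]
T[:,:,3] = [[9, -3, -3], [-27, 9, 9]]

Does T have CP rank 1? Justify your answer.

Yes

If T = a ⊗ b ⊗ c then every fibre of T is a multiple of the corresponding factor, so read the factors off the fibres through the nonzero entry T[1,1,1] = -6.
The mode-1 fibre T[:,1,1] = [-6, 18] gives a = [1, -3] (primitive direction); the mode-2 fibre T[1,:,1] = [-6, 2, 2] gives b = [3, -1, -1]; then c[k] = T[1,1,k] / (a[1]·b[1]) = [-6, 9, 9] / 3 = [-2, 3, 3].
Expanding [1, -3] ⊗ [3, -1, -1] ⊗ [-2, 3, 3] reproduces all 18 entries of T, so T = [1, -3] ⊗ [3, -1, -1] ⊗ [-2, 3, 3] and rank(T) ≤ 1.
Equivalently every frontal slice T[:,:,k] is c[k] times the rank-1 matrix [1, -3] ⊗ [3, -1, -1]. So T has rank 1 (it is nonzero).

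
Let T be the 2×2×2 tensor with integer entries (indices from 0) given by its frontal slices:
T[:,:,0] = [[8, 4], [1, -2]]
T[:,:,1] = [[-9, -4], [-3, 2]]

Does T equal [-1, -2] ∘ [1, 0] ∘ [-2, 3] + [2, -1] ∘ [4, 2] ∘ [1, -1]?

Reconstruct entry (0,0,0) from the claimed factors: Σₗ aₗ[0]bₗ[0]cₗ[0] = (-1)·(1)·(-2) + (2)·(4)·(1) = 10, but T[0,0,0] = 8. The claim is false.

No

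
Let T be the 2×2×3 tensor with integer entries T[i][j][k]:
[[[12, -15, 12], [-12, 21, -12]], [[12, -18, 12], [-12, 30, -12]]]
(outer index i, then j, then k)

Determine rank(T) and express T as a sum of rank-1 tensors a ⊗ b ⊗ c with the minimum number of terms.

rank(T) = 2

Lower bound: the mode-3 unfolding of T (rows indexed by k, columns by (i,j) = (0,0), (0,1), (1,0), (1,1)) is [[12, -12, 12, -12], [-15, 21, -18, 30], [12, -12, 12, -12]].
There the 2×2 minor on rows k ∈ {0, 1}, columns (i,j) ∈ {(0,0), (0,1)} is det [[12, -12], [-15, 21]] = 72 ≠ 0, so this unfolding has rank ≥ 2; CP rank is at least every unfolding rank, so rank(T) ≥ 2. (Unfolding ranks only ever bound the CP rank from below — rank(T) can be strictly larger than all of them — so the matching upper bound has to come from an explicit 2-term decomposition.)
Upper bound — finding two terms. Write S_k = T[:,:,k] for the frontal slices: S₀ = [[12, -12], [12, -12]], S₁ = [[-15, 21], [-18, 30]], S₂ = [[12, -12], [12, -12]].
If T = a₁ ⊗ b₁ ⊗ c₁ + a₂ ⊗ b₂ ⊗ c₂ then each S_k = c₁[k]·a₁b₁ᵀ + c₂[k]·a₂b₂ᵀ. S₀ and S₁ are linearly independent, so a₁b₁ᵀ and a₂b₂ᵀ must span the same plane of matrices: they are the rank-1 matrices of the form x·S₀ + y·S₁.
det(x·S₀ + y·S₁) is 72·xy − 72·y² = 72·(x − y)(y), vanishing at (x:y) = (1:1) and (1:0).
M₁ = S₀ + S₁ = [[-3, 9], [-6, 18]] = (-3)·[1, 2][1, -3]ᵀ and M₂ = S₀ = [[12, -12], [12, -12]] = 12·[1, 1][1, -1]ᵀ, so take a₁ = [1, 2], b₁ = [1, -3], a₂ = [1, 1], b₂ = [1, -1].
Each slice is an integer combination of E₁ = a₁b₁ᵀ and E₂ = a₂b₂ᵀ: S₀ = 12·E₂, S₁ = −3·E₁ − 12·E₂, S₂ = 12·E₂; reading off coefficients, c₁ = [0, -3, 0] and c₂ = [12, -12, 12].
Hence T = [1, 2] ⊗ [1, -3] ⊗ [0, -3, 0] + [1, 1] ⊗ [1, -1] ⊗ [12, -12, 12], so rank(T) ≤ 2.
These bounds meet, so rank(T) = 2.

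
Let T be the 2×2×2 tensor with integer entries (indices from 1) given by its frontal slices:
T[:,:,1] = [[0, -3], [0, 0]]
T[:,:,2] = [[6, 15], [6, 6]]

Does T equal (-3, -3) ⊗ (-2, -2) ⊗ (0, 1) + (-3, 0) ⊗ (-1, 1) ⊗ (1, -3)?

No

Reconstruct entry (1,1,1) from the claimed factors: Σₗ aₗ[1]bₗ[1]cₗ[1] = (-3)·(-2)·(0) + (-3)·(-1)·(1) = 3, but T[1,1,1] = 0. The claim is false.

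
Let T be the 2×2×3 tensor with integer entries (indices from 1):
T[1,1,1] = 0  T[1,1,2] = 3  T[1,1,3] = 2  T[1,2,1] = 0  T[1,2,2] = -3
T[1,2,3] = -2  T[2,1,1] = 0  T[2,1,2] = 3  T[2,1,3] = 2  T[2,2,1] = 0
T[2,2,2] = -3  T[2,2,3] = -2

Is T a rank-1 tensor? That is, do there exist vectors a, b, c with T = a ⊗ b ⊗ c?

Yes

If T = a ⊗ b ⊗ c then every fibre of T is a multiple of the corresponding factor, so read the factors off the fibres through the nonzero entry T[1,1,2] = 3.
The mode-1 fibre T[:,1,2] = [3, 3] gives a = [1, 1] (primitive direction); the mode-2 fibre T[1,:,2] = [3, -3] gives b = [1, -1]; then c[k] = T[1,1,k] / (a[1]·b[1]) = [0, 3, 2] / 1 = [0, 3, 2].
Expanding [1, 1] ⊗ [1, -1] ⊗ [0, 3, 2] reproduces all 12 entries of T, so T = [1, 1] ⊗ [1, -1] ⊗ [0, 3, 2] and rank(T) ≤ 1.
Equivalently every frontal slice T[:,:,k] is c[k] times the rank-1 matrix [1, 1] ⊗ [1, -1]. So T has rank 1 (it is nonzero).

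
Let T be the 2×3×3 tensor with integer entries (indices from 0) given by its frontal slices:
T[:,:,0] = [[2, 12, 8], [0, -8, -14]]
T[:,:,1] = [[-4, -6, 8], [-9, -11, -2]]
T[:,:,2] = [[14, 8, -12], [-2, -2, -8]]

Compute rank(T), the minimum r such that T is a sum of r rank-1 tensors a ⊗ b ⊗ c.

Lower bound: the mode-3 unfolding of T (rows indexed by k, columns by (i,j) = (0,0), (0,1), (0,2), (1,0), (1,1), (1,2)) is [[2, 12, 8, 0, -8, -14], [-4, -6, 8, -9, -11, -2], [14, 8, -12, -2, -2, -8]].
There the 3×3 minor on rows k ∈ {0, 1, 2}, columns (i,j) ∈ {(0,0), (0,1), (0,2)} is det [[2, 12, 8], [-4, -6, 8], [14, 8, -12]] = 1200 ≠ 0, so this unfolding has rank ≥ 3; CP rank is at least every unfolding rank, so rank(T) ≥ 3. (This is only a lower bound: in general the CP rank may exceed every unfolding rank, so we still need to exhibit 3 rank-1 terms summing to T.)
Upper bound: T is a sum of 3 rank-1 terms, T = [1, -2] ⊗ [1, 2, 2] ⊗ [2, 2, 2] + [2, -1] ⊗ [1, -1, -2] ⊗ [-2, 1, 2] + [2, 1] ⊗ [1, 1, -1] ⊗ [2, -4, 4] (one valid choice — decompositions are not unique — normalised so each a, b is primitive with positive first nonzero entry; check it by expanding all entries), so rank(T) ≤ 3.
These bounds meet, so rank(T) = 3.

3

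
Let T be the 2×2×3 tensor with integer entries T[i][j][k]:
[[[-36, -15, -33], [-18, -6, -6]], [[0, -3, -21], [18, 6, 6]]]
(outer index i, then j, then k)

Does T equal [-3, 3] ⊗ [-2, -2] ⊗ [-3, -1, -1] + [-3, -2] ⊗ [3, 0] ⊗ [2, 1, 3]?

No

Reconstruct entry (1,0,0) from the claimed factors: Σₗ aₗ[1]bₗ[0]cₗ[0] = (3)·(-2)·(-3) + (-2)·(3)·(2) = 6, but T[1,0,0] = 0. The claim is false.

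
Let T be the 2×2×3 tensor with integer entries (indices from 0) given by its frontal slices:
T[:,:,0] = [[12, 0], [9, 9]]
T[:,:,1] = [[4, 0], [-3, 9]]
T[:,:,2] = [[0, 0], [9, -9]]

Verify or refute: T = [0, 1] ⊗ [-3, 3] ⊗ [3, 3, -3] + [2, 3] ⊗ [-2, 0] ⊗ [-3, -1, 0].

Yes

Reconstruct entrywise from the claimed factors. For example, T[1,1,0] = 9 and Σₗ aₗ[1]bₗ[1]cₗ[0] = (1)·(3)·(3) + (3)·(0)·(-3) = 9; checking all 12 entries, every one matches. The claim holds.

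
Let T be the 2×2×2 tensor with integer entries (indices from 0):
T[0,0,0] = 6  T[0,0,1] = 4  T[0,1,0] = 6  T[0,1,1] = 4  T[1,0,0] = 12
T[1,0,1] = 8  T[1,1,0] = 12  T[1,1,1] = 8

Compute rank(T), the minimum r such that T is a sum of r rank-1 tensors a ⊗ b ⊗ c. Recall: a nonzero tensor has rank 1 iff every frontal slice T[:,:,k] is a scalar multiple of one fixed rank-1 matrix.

Lower bound: T ≠ 0 (e.g. T[0,0,0] = 6), so rank(T) ≥ 1.
Upper bound: if T = a ⊗ b ⊗ c then every fibre of T is a multiple of the corresponding factor, so read the factors off the fibres through the nonzero entry T[0,0,0] = 6.
The mode-1 fibre T[:,0,0] = [6, 12] gives a = (1, 2) (primitive direction); the mode-2 fibre T[0,:,0] = [6, 6] gives b = (1, 1); then c[k] = T[0,0,k] / (a[0]·b[0]) = [6, 4] / 1 = (6, 4).
Expanding (1, 2) ⊗ (1, 1) ⊗ (6, 4) reproduces all 8 entries of T, so T = (1, 2) ⊗ (1, 1) ⊗ (6, 4) and rank(T) ≤ 1.
These bounds meet, so rank(T) = 1.
Check entry T[1,0,1] = 8: (2)·(1)·(4) = 8.

1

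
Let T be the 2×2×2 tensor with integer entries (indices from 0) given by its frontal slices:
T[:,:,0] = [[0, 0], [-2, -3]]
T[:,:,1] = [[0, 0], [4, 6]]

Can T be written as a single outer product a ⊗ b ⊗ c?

Yes

If T = a ⊗ b ⊗ c then every fibre of T is a multiple of the corresponding factor, so read the factors off the fibres through the nonzero entry T[1,0,0] = -2.
The mode-1 fibre T[:,0,0] = [0, -2] gives a = (0, 1) (primitive direction); the mode-2 fibre T[1,:,0] = [-2, -3] gives b = (2, 3); then c[k] = T[1,0,k] / (a[1]·b[0]) = [-2, 4] / 2 = (-1, 2).
Expanding (0, 1) ⊗ (2, 3) ⊗ (-1, 2) reproduces all 8 entries of T, so T = (0, 1) ⊗ (2, 3) ⊗ (-1, 2) and rank(T) ≤ 1.
Equivalently every frontal slice T[:,:,k] is c[k] times the rank-1 matrix (0, 1) ⊗ (2, 3). So T has rank 1 (it is nonzero).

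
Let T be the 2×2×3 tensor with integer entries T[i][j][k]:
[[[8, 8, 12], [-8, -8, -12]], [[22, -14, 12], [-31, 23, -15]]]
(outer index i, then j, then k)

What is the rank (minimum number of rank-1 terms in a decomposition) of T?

Lower bound: the mode-3 unfolding of T (rows indexed by k, columns by (i,j) = (0,0), (0,1), (1,0), (1,1)) is [[8, -8, 22, -31], [8, -8, -14, 23], [12, -12, 12, -15]].
There the 2×2 minor on rows k ∈ {0, 1}, columns (i,j) ∈ {(0,0), (1,0)} is det [[8, 22], [8, -14]] = -288 ≠ 0, so this unfolding has rank ≥ 2; CP rank is at least every unfolding rank, so rank(T) ≥ 2. (Unfolding ranks only ever bound the CP rank from below — rank(T) can be strictly larger than all of them — so the matching upper bound has to come from an explicit 2-term decomposition.)
Upper bound — finding two terms. Write S_k = T[:,:,k] for the frontal slices: S₀ = [[8, -8], [22, -31]], S₁ = [[8, -8], [-14, 23]], S₂ = [[12, -12], [12, -15]].
If T = a₁ ⊗ b₁ ⊗ c₁ + a₂ ⊗ b₂ ⊗ c₂ then each S_k = c₁[k]·a₁b₁ᵀ + c₂[k]·a₂b₂ᵀ. S₀ and S₁ are linearly independent, so a₁b₁ᵀ and a₂b₂ᵀ must span the same plane of matrices: they are the rank-1 matrices of the form x·S₀ + y·S₁.
det(x·S₀ + y·S₁) is −72·x² + 72·y² = (-72)·(x − y)(x + y), vanishing at (x:y) = (1:1) and (1:-1).
M₁ = S₀ + S₁ = [[16, -16], [8, -8]] = 8·[2, 1][1, -1]ᵀ and M₂ = S₀ − S₁ = [[0, 0], [36, -54]] = 18·[0, 1][2, -3]ᵀ, so take a₁ = [2, 1], b₁ = [1, -1], a₂ = [0, 1], b₂ = [2, -3].
Each slice is an integer combination of E₁ = a₁b₁ᵀ and E₂ = a₂b₂ᵀ: S₀ = 4·E₁ + 9·E₂, S₁ = 4·E₁ − 9·E₂, S₂ = 6·E₁ + 3·E₂; reading off coefficients, c₁ = [4, 4, 6] and c₂ = [9, -9, 3].
Hence T = [2, 1] ⊗ [1, -1] ⊗ [4, 4, 6] + [0, 1] ⊗ [2, -3] ⊗ [9, -9, 3], so rank(T) ≤ 2.
These bounds meet, so rank(T) = 2.
Check entry T[1,0,0] = 22: (1)·(1)·(4) + (1)·(2)·(9) = 22.

2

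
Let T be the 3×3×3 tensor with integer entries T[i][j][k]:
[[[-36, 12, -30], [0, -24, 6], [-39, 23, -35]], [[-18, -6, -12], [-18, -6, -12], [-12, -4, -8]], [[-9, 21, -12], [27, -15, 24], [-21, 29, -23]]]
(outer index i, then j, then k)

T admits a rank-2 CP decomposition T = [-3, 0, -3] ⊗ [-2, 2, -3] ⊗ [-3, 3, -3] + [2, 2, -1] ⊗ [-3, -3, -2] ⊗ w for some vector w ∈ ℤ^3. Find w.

w = [3, 1, 2]

Subtract the known terms from T to get the rank-1 residual R = [2, 2, -1] ⊗ [-3, -3, -2] ⊗ w, so R[i,j,k] = a[i]·b[j]·w[k]. Pick indices with nonzero a[0]·b[0] = (2)·(-3) = -6. Only the fibre through (0,0,·) is needed: R[0,0,:] = T[0,0,:] − Σₗ aₗ[0]bₗ[0]cₗ = [-36, 12, -30] − (-3)·(-2)·[-3, 3, -3] = [-18, -6, -12]. Then w[k] = R[0,0,k] / -6 for each k, giving w = [-18, -6, -12] / -6 = [3, 1, 2].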